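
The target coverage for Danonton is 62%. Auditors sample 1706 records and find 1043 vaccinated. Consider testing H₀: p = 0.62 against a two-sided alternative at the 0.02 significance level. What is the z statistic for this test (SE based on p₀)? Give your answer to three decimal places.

p̂ = 1043/1706 = 0.61137.
Standard error under H₀: √(0.62×0.38/1706) = 0.01175.
z = (0.61137 − 0.62)/0.01175 = -0.00863/0.01175 = -0.734.
Two-sided p-value ≈ 2·Φ(−0.734) = 0.4628. With α = 0.02, fail to reject H₀.

z = -0.734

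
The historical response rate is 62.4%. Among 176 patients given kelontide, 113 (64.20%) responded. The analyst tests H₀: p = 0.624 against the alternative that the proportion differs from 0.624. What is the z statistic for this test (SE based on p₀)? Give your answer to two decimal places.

z = 0.49

p̂ = 113/176 = 0.6420.
Under H₀, SE = √(0.624·0.376/176) = √(0.00133309) = 0.0365.
z = (0.6420 − 0.624)/0.0365 = 0.0180/0.0365 = 0.49.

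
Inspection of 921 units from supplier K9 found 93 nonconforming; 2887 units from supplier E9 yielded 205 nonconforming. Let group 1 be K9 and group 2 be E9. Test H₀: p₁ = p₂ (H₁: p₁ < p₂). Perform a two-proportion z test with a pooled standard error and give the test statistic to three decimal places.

z = 2.949

p̂₁ = 93/921 = 0.100977, p̂₂ = 205/2887 = 0.071008.
Pooled p̂ = (93+205)/(921+2887) = 298/3808 = 0.078256.
SE = √(0.0721323 × 0.00143216) = 0.010164.
z = (0.100977 − 0.071008)/0.010164 = 0.029969/0.010164 = 2.949.
p-value = P(Z < 2.949) ≈ 0.9984.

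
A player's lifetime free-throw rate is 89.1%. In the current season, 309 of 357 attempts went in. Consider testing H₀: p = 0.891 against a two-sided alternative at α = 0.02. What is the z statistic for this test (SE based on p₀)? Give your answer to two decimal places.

z = -1.54

p̂ = 309/357 ≈ 0.86555.
Standard error under H₀: √(0.891×0.109/357) = 0.01649.
z = (0.86555 − 0.891)/0.01649 = -0.02545/0.01649 = -1.54.
p-value = 2·P(Z > 1.543) ≈ 0.1228. With α = 0.02, fail to reject H₀.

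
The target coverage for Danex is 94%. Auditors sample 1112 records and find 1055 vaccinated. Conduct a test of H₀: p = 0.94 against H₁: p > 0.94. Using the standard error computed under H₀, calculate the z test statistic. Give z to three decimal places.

z = 1.227

p̂ = 1055/1112 = 0.948741.
Under H₀, SE = √(0.94·0.06/1112) = √(5.07194e-05) = 0.007122.
z = (0.948741 − 0.94)/0.007122 = 0.008741/0.007122 = 1.227.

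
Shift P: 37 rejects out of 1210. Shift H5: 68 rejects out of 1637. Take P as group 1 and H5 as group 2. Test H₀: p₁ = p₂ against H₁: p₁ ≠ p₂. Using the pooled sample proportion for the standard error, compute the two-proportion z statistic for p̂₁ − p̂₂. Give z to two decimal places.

p̂₁ = 37/1210 ≈ 0.03058, p̂₂ = 68/1637 ≈ 0.04154.
Pooled p̂ = (37+68)/(1210+1637) = 105/2847 = 0.03688.
SE = √(p̂(1−p̂)(1/n₁+1/n₂)) = √(0.03688·0.96312·0.00143732) = √(5.10546e-05) = 0.00715.
z = (0.03058 − 0.04154)/0.00715 = -0.01096/0.00715 = -1.53.
Two-sided p-value ≈ 2·Φ(−1.534) = 0.1250.

z = -1.53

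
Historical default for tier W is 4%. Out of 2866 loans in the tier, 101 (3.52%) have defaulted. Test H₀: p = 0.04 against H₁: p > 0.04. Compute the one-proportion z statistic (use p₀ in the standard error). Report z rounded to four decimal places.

p̂ = 101/2866 = 0.0352408.
Standard error under H₀: √(0.04×0.96/2866) = 0.0036604.
z = (0.0352408 − 0.04)/0.0036604 = -0.0047592/0.0036604 = -1.3002.

z = -1.3002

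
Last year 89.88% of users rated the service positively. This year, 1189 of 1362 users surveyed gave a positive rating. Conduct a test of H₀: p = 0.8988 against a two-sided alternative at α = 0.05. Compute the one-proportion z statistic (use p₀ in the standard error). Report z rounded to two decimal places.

p̂ = 1189/1362 = 0.87298.
Under H₀, SE = √(0.8988·0.1012/1362) = √(6.67831e-05) = 0.00817.
z = (0.87298 − 0.8988)/0.00817 = -0.02582/0.00817 = -3.16.
Two-sided p-value ≈ 2·Φ(−3.159) = 0.0016; since p < α = 0.05, reject H₀.

z = -3.16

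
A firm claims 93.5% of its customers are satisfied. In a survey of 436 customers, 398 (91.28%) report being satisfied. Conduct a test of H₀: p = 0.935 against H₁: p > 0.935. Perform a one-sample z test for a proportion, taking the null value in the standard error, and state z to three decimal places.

p̂ = 398/436 = 0.912844.
Under H₀, SE = √(0.935·0.065/436) = √(0.000139392) = 0.011806.
z = (0.912844 − 0.935)/0.011806 = -0.022156/0.011806 = -1.877.

z = -1.877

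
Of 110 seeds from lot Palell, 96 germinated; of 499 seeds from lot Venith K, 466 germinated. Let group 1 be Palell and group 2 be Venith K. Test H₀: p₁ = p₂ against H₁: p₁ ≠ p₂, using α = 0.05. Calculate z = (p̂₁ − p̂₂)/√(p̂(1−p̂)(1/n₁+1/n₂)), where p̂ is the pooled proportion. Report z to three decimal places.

p̂₁ = 96/110 = 0.87273, p̂₂ = 466/499 = 0.93387.
Pooled p̂ = (96+466)/(110+499) = 562/609 = 0.92282.
SE = √(p̂(1−p̂)(1/n₁+1/n₂)) = √(0.92282·0.07718·0.0110949) = √(0.000790176) = 0.02811.
z = (0.87273 − 0.93387)/0.02811 = -0.06114/0.02811 = -2.175.
Two-sided p-value ≈ 2·Φ(−2.175) = 0.0296. With α = 0.05, reject H₀.

z = -2.175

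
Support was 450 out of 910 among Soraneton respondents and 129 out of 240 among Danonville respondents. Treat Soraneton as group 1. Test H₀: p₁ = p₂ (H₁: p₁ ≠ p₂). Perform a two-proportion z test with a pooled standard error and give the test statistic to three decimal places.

z = -1.185

p̂₁ = 450/910 = 0.49451, p̂₂ = 129/240 = 0.53750.
Pooled p̂ = (450+129)/(910+240) = 579/1150 = 0.50348.
SE = √(0.249988 × 0.00526557) = 0.03628.
z = (0.49451 − 0.53750)/0.03628 = -0.04299/0.03628 = -1.185.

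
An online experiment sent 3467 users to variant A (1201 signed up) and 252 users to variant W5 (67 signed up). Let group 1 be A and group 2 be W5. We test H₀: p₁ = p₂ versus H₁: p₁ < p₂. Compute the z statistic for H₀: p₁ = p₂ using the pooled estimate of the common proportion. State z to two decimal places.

p̂₁ = 1201/3467 = 0.34641, p̂₂ = 67/252 = 0.26587.
Pooled p̂ = (1201+67)/(3467+252) = 1268/3719 = 0.34095.
SE = √(p̂(1−p̂)(1/n₁+1/n₂)) = √(0.34095·0.65905·0.00425669) = √(0.000956493) = 0.03093.
z = (0.34641 − 0.26587)/0.03093 = 0.08054/0.03093 = 2.60.

z = 2.60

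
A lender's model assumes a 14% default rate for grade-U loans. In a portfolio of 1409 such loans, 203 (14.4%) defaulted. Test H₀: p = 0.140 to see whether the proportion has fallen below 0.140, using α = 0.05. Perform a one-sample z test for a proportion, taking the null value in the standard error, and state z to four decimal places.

z = 0.4407

p̂ = 203/1409 = 0.144074.
Standard error under H₀: √(0.14×0.86/1409) = 0.009244.
z = (0.144074 − 0.14)/0.009244 = 0.004074/0.009244 = 0.4407.
p-value = P(Z < 0.441) ≈ 0.6703; since p > α = 0.05, fail to reject H₀.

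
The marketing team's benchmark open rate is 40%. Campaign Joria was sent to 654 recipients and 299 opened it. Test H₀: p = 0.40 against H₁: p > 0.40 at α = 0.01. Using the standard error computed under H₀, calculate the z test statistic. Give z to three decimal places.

p̂ = 299/654 = 0.45719.
Under H₀, SE = √(0.4·0.6/654) = √(0.000366972) = 0.01916.
z = (0.45719 − 0.4)/0.01916 = 0.05719/0.01916 = 2.985.
p-value = P(Z > 2.985) ≈ 0.0014; since p < α = 0.01, reject H₀.

z = 2.985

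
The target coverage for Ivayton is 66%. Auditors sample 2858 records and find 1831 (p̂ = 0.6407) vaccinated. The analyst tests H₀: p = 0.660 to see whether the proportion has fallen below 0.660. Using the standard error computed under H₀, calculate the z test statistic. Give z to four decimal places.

z = -2.1829

p̂ = 1831/2858 = 0.64065780.
Standard error under H₀: √(0.66×0.34/2858) = 0.00886095.
z = (0.64065780 − 0.66)/0.00886095 = -0.01934220/0.00886095 = -2.1829.
p-value = P(Z < -2.183) ≈ 0.0145.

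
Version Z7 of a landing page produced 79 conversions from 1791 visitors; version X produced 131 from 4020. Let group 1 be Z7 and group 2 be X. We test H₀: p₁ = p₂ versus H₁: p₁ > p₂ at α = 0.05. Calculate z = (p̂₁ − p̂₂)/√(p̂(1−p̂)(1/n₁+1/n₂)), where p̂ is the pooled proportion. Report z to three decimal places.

z = 2.173

p̂₁ = 79/1791 = 0.044109, p̂₂ = 131/4020 = 0.032587.
Pooled p̂ = (79+131)/(1791+4020) = 210/5811 = 0.036138.
SE = √(p̂(1−p̂)(1/n₁+1/n₂)) = √(0.036138·0.963862·0.000807104) = √(2.81133e-05) = 0.005302.
z = (0.044109 − 0.032587)/0.005302 = 0.011522/0.005302 = 2.173.
p-value = P(Z > 2.173) ≈ 0.0149, so at α = 0.05 we reject H₀.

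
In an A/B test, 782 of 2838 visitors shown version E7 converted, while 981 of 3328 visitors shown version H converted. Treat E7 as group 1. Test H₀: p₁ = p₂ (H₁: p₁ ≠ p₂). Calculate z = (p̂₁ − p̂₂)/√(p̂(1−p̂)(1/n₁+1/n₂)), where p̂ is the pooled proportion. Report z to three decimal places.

p̂₁ = 782/2838 = 0.275546, p̂₂ = 981/3328 = 0.294772.
Pooled p̂ = (782+981)/(2838+3328) = 1763/6166 = 0.285923.
SE = √(p̂(1−p̂)(1/n₁+1/n₂)) = √(0.285923·0.714077·0.000652842) = √(0.000133291) = 0.011545.
z = (0.275546 − 0.294772)/0.011545 = -0.019226/0.011545 = -1.665.

z = -1.665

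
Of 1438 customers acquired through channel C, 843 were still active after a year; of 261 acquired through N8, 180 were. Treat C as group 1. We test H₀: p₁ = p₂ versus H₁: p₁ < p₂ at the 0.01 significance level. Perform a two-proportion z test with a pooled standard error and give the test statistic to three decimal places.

p̂₁ = 843/1438 = 0.58623, p̂₂ = 180/261 = 0.68966.
Pooled p̂ = (843+180)/(1438+261) = 1023/1699 = 0.60212.
SE = √(0.239572 × 0.00452683) = 0.03293.
z = (0.58623 − 0.68966)/0.03293 = -0.10343/0.03293 = -3.141.
p-value = P(Z < -3.141) ≈ 0.0008; since p < α = 0.01, reject H₀.

z = -3.141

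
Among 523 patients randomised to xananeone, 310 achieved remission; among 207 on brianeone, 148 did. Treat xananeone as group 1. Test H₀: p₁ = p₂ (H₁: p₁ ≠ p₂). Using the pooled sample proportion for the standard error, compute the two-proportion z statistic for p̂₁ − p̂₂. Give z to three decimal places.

z = -3.079

p̂₁ = 310/523 = 0.59273, p̂₂ = 148/207 = 0.71498.
Pooled p̂ = (310+148)/(523+207) = 458/730 = 0.62740.
SE = √(0.23377 × 0.00674296) = 0.03970.
z = (0.59273 − 0.71498)/0.03970 = -0.12225/0.03970 = -3.079.
p-value = 2·P(Z > 3.079) ≈ 0.0021.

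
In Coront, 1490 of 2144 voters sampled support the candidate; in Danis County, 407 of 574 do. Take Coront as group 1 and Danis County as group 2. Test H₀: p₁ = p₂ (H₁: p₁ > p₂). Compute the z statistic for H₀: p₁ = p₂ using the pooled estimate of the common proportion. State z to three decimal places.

z = -0.653

p̂₁ = 1490/2144 ≈ 0.69496, p̂₂ = 407/574 ≈ 0.70906.
Pooled p̂ = (1490+407)/(2144+574) = 1897/2718 = 0.69794.
SE = √(0.21082 × 0.00220858) = 0.02158.
z = (0.69496 − 0.70906)/0.02158 = -0.01410/0.02158 = -0.653.
p-value = P(Z > -0.653) ≈ 0.7432.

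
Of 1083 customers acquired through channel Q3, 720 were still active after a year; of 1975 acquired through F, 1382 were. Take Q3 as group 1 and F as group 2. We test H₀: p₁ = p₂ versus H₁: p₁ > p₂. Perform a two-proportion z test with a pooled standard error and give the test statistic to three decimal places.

p̂₁ = 720/1083 = 0.66482, p̂₂ = 1382/1975 = 0.69975.
Pooled p̂ = (720+1382)/(1083+1975) = 2102/3058 = 0.68738.
SE = √(p̂(1−p̂)(1/n₁+1/n₂)) = √(0.68738·0.31262·0.00142969) = √(0.000307226) = 0.01753.
z = (0.66482 − 0.69975)/0.01753 = -0.03493/0.01753 = -1.993.

z = -1.993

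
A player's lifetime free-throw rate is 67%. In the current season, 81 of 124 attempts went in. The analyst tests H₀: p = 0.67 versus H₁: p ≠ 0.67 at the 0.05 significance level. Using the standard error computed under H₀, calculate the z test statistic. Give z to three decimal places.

z = -0.397

p̂ = 81/124 ≈ 0.65323.
Standard error under H₀: √(0.67×0.33/124) = 0.04223.
z = (0.65323 − 0.67)/0.04223 = -0.01677/0.04223 = -0.397.
p-value = 2·P(Z > 0.397) ≈ 0.6912; since p > α = 0.05, fail to reject H₀.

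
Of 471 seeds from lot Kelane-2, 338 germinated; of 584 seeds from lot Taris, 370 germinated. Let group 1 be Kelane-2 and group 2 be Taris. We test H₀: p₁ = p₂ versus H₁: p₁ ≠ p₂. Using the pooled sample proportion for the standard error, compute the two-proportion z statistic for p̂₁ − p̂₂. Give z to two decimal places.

z = 2.89

p̂₁ = 338/471 ≈ 0.7176, p̂₂ = 370/584 ≈ 0.6336.
Pooled p̂ = (338+370)/(471+584) = 708/1055 = 0.6711.
SE = √(p̂(1−p̂)(1/n₁+1/n₂)) = √(0.6711·0.3289·0.00383547) = √(0.000846597) = 0.0291.
z = (0.7176 − 0.6336)/0.0291 = 0.0840/0.0291 = 2.89.
p-value = 2·P(Z > 2.889) ≈ 0.0039.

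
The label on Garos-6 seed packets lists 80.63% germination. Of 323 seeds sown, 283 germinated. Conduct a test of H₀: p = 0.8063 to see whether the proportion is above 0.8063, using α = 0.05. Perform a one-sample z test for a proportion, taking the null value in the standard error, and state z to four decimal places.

z = 3.1770

p̂ = 283/323 ≈ 0.8761610.
Standard error under H₀: √(0.8063×0.1937/323) = 0.0219893.
z = (0.8761610 − 0.8063)/0.0219893 = 0.0698610/0.0219893 = 3.1770.
p-value = P(Z > 3.177) ≈ 0.0007, so at α = 0.05 we reject H₀.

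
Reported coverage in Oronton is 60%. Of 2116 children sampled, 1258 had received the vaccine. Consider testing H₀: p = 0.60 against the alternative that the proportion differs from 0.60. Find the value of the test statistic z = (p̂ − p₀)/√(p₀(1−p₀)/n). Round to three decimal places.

p̂ = 1258/2116 ≈ 0.59452.
Under H₀, SE = √(0.6·0.4/2116) = √(0.000113422) = 0.01065.
z = (0.59452 − 0.6)/0.01065 = -0.00548/0.01065 = -0.515.
p-value = 2·P(Z > 0.515) ≈ 0.6067.

z = -0.515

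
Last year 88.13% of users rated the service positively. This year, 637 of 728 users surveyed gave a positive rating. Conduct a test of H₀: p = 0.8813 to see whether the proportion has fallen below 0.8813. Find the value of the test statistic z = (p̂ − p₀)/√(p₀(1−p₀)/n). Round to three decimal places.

z = -0.526

p̂ = 637/728 = 0.875000.
SE = √(p₀(1−p₀)/n) = √(0.10461/728) = 0.011987.
z = (0.875000 − 0.8813)/0.011987 = -0.006300/0.011987 = -0.526.
p-value = P(Z < -0.526) ≈ 0.2996.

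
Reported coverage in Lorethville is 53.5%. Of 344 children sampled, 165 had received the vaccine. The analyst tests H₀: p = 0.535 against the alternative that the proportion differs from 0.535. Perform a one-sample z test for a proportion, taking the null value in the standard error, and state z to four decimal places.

z = -2.0582

p̂ = 165/344 = 0.479651.
Standard error under H₀: √(0.535×0.465/344) = 0.026892.
z = (0.479651 − 0.535)/0.026892 = -0.055349/0.026892 = -2.0582.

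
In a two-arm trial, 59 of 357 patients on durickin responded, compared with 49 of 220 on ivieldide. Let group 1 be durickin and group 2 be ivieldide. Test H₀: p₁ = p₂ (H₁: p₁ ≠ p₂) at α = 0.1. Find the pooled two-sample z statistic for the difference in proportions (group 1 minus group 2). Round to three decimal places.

p̂₁ = 59/357 ≈ 0.16527, p̂₂ = 49/220 ≈ 0.22273.
Pooled p̂ = (59+49)/(357+220) = 108/577 = 0.18718.
SE = √(0.152141 × 0.00734657) = 0.03343.
z = (0.16527 − 0.22273)/0.03343 = -0.05746/0.03343 = -1.719.
Two-sided p-value ≈ 2·Φ(−1.719) = 0.0857, so at α = 0.1 we reject H₀.

z = -1.719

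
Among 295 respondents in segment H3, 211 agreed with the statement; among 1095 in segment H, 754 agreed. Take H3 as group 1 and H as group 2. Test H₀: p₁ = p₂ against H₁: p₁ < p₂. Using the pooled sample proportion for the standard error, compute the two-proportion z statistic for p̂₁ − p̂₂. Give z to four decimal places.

p̂₁ = 211/295 = 0.715254, p̂₂ = 754/1095 = 0.688584.
Pooled p̂ = (211+754)/(295+1095) = 965/1390 = 0.694245.
SE = √(p̂(1−p̂)(1/n₁+1/n₂)) = √(0.694245·0.305755·0.00430307) = √(0.000913409) = 0.030223.
z = (0.715254 − 0.688584)/0.030223 = 0.026670/0.030223 = 0.8824.

z = 0.8824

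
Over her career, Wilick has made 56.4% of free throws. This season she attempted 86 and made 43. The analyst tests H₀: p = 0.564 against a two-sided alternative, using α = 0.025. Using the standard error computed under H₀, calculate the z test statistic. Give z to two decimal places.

p̂ = 43/86 = 0.5000.
Under H₀, SE = √(0.564·0.436/86) = √(0.00285935) = 0.0535.
z = (0.5000 − 0.564)/0.0535 = -0.0640/0.0535 = -1.20.
p-value = 2·P(Z > 1.197) ≈ 0.2314, so at α = 0.025 we fail to reject H₀.

z = -1.20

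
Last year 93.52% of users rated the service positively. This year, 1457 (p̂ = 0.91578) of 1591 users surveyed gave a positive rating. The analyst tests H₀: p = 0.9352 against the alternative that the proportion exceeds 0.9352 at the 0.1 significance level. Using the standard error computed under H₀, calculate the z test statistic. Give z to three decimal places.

p̂ = 1457/1591 = 0.91578.
Under H₀, SE = √(0.9352·0.0648/1591) = √(3.80899e-05) = 0.00617.
z = (0.91578 − 0.9352)/0.00617 = -0.01942/0.00617 = -3.147.
p-value = P(Z > -3.147) ≈ 0.9992, so at α = 0.1 we fail to reject H₀.

z = -3.147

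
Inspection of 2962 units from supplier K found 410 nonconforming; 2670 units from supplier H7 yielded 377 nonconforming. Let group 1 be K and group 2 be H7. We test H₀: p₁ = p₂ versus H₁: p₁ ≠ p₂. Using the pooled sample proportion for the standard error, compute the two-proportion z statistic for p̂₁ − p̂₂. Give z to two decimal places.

p̂₁ = 410/2962 = 0.1384, p̂₂ = 377/2670 = 0.1412.
Pooled p̂ = (410+377)/(2962+2670) = 787/5632 = 0.1397.
SE = √(p̂(1−p̂)(1/n₁+1/n₂)) = √(0.1397·0.8603·0.000712142) = √(8.56071e-05) = 0.0093.
z = (0.1384 − 0.1412)/0.0093 = -0.0028/0.0093 = -0.30.

z = -0.30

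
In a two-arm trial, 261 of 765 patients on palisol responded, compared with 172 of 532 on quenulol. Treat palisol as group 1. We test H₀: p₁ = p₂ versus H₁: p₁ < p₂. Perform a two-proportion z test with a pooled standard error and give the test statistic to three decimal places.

p̂₁ = 261/765 = 0.34118, p̂₂ = 172/532 = 0.32331.
Pooled p̂ = (261+172)/(765+532) = 433/1297 = 0.33385.
SE = √(p̂(1−p̂)(1/n₁+1/n₂)) = √(0.33385·0.66615·0.00318689) = √(0.000708743) = 0.02662.
z = (0.34118 − 0.32331)/0.02662 = 0.01787/0.02662 = 0.671.
p-value = P(Z < 0.671) ≈ 0.7489.

z = 0.671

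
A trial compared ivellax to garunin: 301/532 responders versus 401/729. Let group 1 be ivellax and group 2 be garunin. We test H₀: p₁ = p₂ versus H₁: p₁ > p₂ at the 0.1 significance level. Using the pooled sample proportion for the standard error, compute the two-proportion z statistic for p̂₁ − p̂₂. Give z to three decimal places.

z = 0.555

p̂₁ = 301/532 = 0.56579, p̂₂ = 401/729 = 0.55007.
Pooled p̂ = (301+401)/(532+729) = 702/1261 = 0.55670.
SE = √(p̂(1−p̂)(1/n₁+1/n₂)) = √(0.55670·0.44330·0.00325144) = √(0.000802407) = 0.02833.
z = (0.56579 − 0.55007)/0.02833 = 0.01572/0.02833 = 0.555.
p-value = P(Z > 0.555) ≈ 0.2895. With α = 0.1, fail to reject H₀.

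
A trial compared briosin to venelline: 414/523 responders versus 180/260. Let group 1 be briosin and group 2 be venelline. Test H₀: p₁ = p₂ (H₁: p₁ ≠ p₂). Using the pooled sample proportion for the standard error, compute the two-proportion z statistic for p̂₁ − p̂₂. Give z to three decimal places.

p̂₁ = 414/523 = 0.791587, p̂₂ = 180/260 = 0.692308.
Pooled p̂ = (414+180)/(523+260) = 594/783 = 0.758621.
SE = √(0.183115 × 0.0057582) = 0.032472.
z = (0.791587 − 0.692308)/0.032472 = 0.099279/0.032472 = 3.057.

z = 3.057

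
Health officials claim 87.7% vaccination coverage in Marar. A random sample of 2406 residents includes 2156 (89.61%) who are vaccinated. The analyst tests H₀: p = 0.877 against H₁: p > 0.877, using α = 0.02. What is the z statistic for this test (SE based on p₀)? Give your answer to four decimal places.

z = 2.8515

p̂ = 2156/2406 = 0.8960931.
Under H₀, SE = √(0.877·0.123/2406) = √(4.48342e-05) = 0.0066958.
z = (0.8960931 − 0.877)/0.0066958 = 0.0190931/0.0066958 = 2.8515.
p-value = P(Z > 2.851) ≈ 0.0022. With α = 0.02, reject H₀.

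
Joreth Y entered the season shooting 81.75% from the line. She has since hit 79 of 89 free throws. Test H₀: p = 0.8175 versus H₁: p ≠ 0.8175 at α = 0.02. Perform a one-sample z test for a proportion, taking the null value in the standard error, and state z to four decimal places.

p̂ = 79/89 ≈ 0.887640.
SE = √(p₀(1−p₀)/n) = √(0.14919/89) = 0.040943.
z = (0.887640 − 0.8175)/0.040943 = 0.070140/0.040943 = 1.7131.
p-value = 2·P(Z > 1.713) ≈ 0.0867. With α = 0.02, fail to reject H₀.

z = 1.7131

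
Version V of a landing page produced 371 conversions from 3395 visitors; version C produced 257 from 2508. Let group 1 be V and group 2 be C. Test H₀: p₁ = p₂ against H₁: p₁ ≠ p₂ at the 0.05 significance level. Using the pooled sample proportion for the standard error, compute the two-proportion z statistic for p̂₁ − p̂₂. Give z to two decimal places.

p̂₁ = 371/3395 = 0.1093, p̂₂ = 257/2508 = 0.1025.
Pooled p̂ = (371+257)/(3395+2508) = 628/5903 = 0.1064.
SE = √(p̂(1−p̂)(1/n₁+1/n₂)) = √(0.1064·0.8936·0.000693275) = √(6.59086e-05) = 0.0081.
z = (0.1093 − 0.1025)/0.0081 = 0.0068/0.0081 = 0.84.
p-value = 2·P(Z > 0.838) ≈ 0.4018, so at α = 0.05 we fail to reject H₀.

z = 0.84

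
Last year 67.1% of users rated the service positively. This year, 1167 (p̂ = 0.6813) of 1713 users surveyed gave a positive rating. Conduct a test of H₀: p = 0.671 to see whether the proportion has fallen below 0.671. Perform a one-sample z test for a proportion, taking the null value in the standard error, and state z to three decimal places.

p̂ = 1167/1713 = 0.68126.
Standard error under H₀: √(0.671×0.329/1713) = 0.01135.
z = (0.68126 − 0.671)/0.01135 = 0.01026/0.01135 = 0.904.

z = 0.904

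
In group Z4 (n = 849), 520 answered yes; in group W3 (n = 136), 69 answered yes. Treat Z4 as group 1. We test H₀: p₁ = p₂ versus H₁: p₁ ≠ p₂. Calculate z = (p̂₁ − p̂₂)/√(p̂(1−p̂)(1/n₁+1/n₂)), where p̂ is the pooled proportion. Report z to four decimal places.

p̂₁ = 520/849 = 0.612485, p̂₂ = 69/136 = 0.507353.
Pooled p̂ = (520+69)/(849+136) = 589/985 = 0.597970.
SE = √(0.240402 × 0.0085308) = 0.045286.
z = (0.612485 − 0.507353)/0.045286 = 0.105132/0.045286 = 2.3215.

z = 2.3215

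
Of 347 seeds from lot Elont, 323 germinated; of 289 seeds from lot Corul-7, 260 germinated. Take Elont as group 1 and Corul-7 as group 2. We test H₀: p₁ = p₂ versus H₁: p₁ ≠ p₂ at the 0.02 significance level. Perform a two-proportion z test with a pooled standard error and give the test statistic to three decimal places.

p̂₁ = 323/347 = 0.93084, p̂₂ = 260/289 = 0.89965.
Pooled p̂ = (323+260)/(347+289) = 583/636 = 0.91667.
SE = √(0.0763889 × 0.00634205) = 0.02201.
z = (0.93084 − 0.89965)/0.02201 = 0.03119/0.02201 = 1.417.
p-value = 2·P(Z > 1.417) ≈ 0.1566; since p > α = 0.02, fail to reject H₀.

z = 1.417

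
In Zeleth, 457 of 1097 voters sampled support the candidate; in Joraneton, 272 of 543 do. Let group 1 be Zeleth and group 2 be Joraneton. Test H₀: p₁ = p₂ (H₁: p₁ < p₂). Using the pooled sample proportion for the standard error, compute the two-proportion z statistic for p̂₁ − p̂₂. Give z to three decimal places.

p̂₁ = 457/1097 ≈ 0.416591, p̂₂ = 272/543 ≈ 0.500921.
Pooled p̂ = (457+272)/(1097+543) = 729/1640 = 0.444512.
SE = √(p̂(1−p̂)(1/n₁+1/n₂)) = √(0.444512·0.555488·0.0027532) = √(0.000679823) = 0.026073.
z = (0.416591 − 0.500921)/0.026073 = -0.084330/0.026073 = -3.234.

z = -3.234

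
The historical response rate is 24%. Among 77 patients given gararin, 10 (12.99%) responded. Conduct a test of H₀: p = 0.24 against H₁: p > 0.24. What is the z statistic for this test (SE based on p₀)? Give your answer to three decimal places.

p̂ = 10/77 = 0.12987.
Under H₀, SE = √(0.24·0.76/77) = √(0.00236883) = 0.04867.
z = (0.12987 − 0.24)/0.04867 = -0.11013/0.04867 = -2.263.
p-value = P(Z > -2.263) ≈ 0.9882.

z = -2.263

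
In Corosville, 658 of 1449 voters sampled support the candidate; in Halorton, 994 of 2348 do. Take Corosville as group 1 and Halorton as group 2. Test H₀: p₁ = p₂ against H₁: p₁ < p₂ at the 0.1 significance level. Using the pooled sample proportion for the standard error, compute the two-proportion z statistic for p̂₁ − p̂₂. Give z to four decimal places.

p̂₁ = 658/1449 ≈ 0.454106, p̂₂ = 994/2348 ≈ 0.423339.
Pooled p̂ = (658+994)/(1449+2348) = 1652/3797 = 0.435080.
SE = √(p̂(1−p̂)(1/n₁+1/n₂)) = √(0.435080·0.564920·0.00111603) = √(0.000274303) = 0.016562.
z = (0.454106 − 0.423339)/0.016562 = 0.030767/0.016562 = 1.8577.
p-value = P(Z < 1.858) ≈ 0.9684; since p > α = 0.1, fail to reject H₀.

z = 1.8577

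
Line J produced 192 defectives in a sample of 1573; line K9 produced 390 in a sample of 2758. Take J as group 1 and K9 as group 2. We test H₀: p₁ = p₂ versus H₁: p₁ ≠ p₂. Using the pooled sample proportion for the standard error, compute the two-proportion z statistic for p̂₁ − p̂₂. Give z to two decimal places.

z = -1.80

p̂₁ = 192/1573 ≈ 0.122060, p̂₂ = 390/2758 ≈ 0.141407.
Pooled p̂ = (192+390)/(1573+2758) = 582/4331 = 0.134380.
SE = √(0.116322 × 0.000998309) = 0.010776.
z = (0.122060 − 0.141407)/0.010776 = -0.019347/0.010776 = -1.80.
p-value = 2·P(Z > 1.795) ≈ 0.0726.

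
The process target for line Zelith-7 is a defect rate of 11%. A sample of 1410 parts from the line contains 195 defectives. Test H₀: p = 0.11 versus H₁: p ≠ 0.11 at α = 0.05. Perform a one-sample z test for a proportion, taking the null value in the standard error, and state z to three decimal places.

p̂ = 195/1410 = 0.138298.
Under H₀, SE = √(0.11·0.89/1410) = √(6.94326e-05) = 0.008333.
z = (0.138298 − 0.11)/0.008333 = 0.028298/0.008333 = 3.396.
Two-sided p-value ≈ 2·Φ(−3.396) = 0.0007, so at α = 0.05 we reject H₀.

z = 3.396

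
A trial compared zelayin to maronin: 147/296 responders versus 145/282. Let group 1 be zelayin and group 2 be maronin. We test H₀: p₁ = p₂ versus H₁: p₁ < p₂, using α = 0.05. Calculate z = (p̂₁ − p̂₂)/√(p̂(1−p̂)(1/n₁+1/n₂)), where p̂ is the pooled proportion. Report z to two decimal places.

p̂₁ = 147/296 ≈ 0.4966, p̂₂ = 145/282 ≈ 0.5142.
Pooled p̂ = (147+145)/(296+282) = 292/578 = 0.5052.
SE = √(p̂(1−p̂)(1/n₁+1/n₂)) = √(0.5052·0.4948·0.00692448) = √(0.00173093) = 0.0416.
z = (0.4966 − 0.5142)/0.0416 = -0.0176/0.0416 = -0.42.
p-value = P(Z < -0.422) ≈ 0.3365. With α = 0.05, fail to reject H₀.

z = -0.42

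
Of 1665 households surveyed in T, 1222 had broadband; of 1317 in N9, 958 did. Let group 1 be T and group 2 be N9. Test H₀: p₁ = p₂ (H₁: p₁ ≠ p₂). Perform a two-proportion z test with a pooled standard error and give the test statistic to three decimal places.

p̂₁ = 1222/1665 = 0.73393, p̂₂ = 958/1317 = 0.72741.
Pooled p̂ = (1222+958)/(1665+1317) = 2180/2982 = 0.73105.
SE = √(0.196615 × 0.0013599) = 0.01635.
z = (0.73393 − 0.72741)/0.01635 = 0.00652/0.01635 = 0.399.

z = 0.399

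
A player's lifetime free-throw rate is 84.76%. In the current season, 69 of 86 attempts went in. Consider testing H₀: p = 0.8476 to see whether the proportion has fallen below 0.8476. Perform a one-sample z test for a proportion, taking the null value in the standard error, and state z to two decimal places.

p̂ = 69/86 = 0.8023.
Under H₀, SE = √(0.8476·0.1524/86) = √(0.00150203) = 0.0388.
z = (0.8023 − 0.8476)/0.0388 = -0.0453/0.0388 = -1.17.
p-value = P(Z < -1.168) ≈ 0.1214.

z = -1.17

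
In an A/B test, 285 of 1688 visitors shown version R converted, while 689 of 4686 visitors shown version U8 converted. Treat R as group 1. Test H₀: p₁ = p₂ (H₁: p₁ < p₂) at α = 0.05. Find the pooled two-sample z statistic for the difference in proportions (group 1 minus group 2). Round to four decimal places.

p̂₁ = 285/1688 ≈ 0.1688389, p̂₂ = 689/4686 ≈ 0.1470337.
Pooled p̂ = (285+689)/(1688+4686) = 974/6374 = 0.1528083.
SE = √(0.129458 × 0.000805819) = 0.0102137.
z = (0.1688389 − 0.1470337)/0.0102137 = 0.0218052/0.0102137 = 2.1349.
p-value = P(Z < 2.135) ≈ 0.9836, so at α = 0.05 we fail to reject H₀.

z = 2.1349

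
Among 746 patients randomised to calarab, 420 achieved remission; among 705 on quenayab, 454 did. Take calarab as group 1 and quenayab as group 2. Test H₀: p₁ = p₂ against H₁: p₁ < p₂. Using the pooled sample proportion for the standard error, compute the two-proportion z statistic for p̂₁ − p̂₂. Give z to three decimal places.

p̂₁ = 420/746 ≈ 0.563003, p̂₂ = 454/705 ≈ 0.643972.
Pooled p̂ = (420+454)/(746+705) = 874/1451 = 0.602343.
SE = √(p̂(1−p̂)(1/n₁+1/n₂)) = √(0.602343·0.397657·0.00275892) = √(0.000660833) = 0.025707.
z = (0.563003 − 0.643972)/0.025707 = -0.080969/0.025707 = -3.150.
p-value = P(Z < -3.150) ≈ 0.0008.

z = -3.150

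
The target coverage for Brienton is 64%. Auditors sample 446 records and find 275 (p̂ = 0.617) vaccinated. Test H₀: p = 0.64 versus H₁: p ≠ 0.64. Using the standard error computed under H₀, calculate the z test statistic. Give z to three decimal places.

p̂ = 275/446 = 0.61659.
SE = √(p₀(1−p₀)/n) = √(0.2304/446) = 0.02273.
z = (0.61659 − 0.64)/0.02273 = -0.02341/0.02273 = -1.030.
p-value = 2·P(Z > 1.030) ≈ 0.3031.

z = -1.030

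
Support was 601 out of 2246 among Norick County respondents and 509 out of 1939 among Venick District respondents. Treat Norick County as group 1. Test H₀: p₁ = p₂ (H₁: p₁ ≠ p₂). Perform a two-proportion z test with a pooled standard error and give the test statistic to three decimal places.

z = 0.371

p̂₁ = 601/2246 = 0.26759, p̂₂ = 509/1939 = 0.26251.
Pooled p̂ = (601+509)/(2246+1939) = 1110/4185 = 0.26523.
SE = √(p̂(1−p̂)(1/n₁+1/n₂)) = √(0.26523·0.73477·0.000960966) = √(0.000187277) = 0.01368.
z = (0.26759 − 0.26251)/0.01368 = 0.00508/0.01368 = 0.371.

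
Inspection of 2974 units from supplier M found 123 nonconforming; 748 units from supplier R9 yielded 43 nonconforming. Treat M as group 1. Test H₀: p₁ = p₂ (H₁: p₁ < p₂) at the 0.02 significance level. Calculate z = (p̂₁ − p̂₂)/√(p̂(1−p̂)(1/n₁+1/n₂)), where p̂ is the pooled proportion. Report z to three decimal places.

z = -1.910

p̂₁ = 123/2974 = 0.041358, p̂₂ = 43/748 = 0.057487.
Pooled p̂ = (123+43)/(2974+748) = 166/3722 = 0.044600.
SE = √(0.0426105 × 0.00167315) = 0.008444.
z = (0.041358 − 0.057487)/0.008444 = -0.016129/0.008444 = -1.910.
p-value = P(Z < -1.910) ≈ 0.0281, so at α = 0.02 we fail to reject H₀.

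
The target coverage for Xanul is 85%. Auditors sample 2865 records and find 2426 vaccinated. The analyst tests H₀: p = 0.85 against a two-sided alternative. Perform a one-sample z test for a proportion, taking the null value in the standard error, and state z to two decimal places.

p̂ = 2426/2865 ≈ 0.8468.
SE = √(p₀(1−p₀)/n) = √(0.1275/2865) = 0.0067.
z = (0.8468 − 0.85)/0.0067 = -0.0032/0.0067 = -0.48.
p-value = 2·P(Z > 0.484) ≈ 0.6284.

z = -0.48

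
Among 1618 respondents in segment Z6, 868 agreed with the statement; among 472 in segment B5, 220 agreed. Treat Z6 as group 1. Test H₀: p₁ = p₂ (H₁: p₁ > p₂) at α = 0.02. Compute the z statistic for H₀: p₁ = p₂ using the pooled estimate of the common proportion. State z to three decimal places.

p̂₁ = 868/1618 ≈ 0.536465, p̂₂ = 220/472 ≈ 0.466102.
Pooled p̂ = (868+220)/(1618+472) = 1088/2090 = 0.520574.
SE = √(p̂(1−p̂)(1/n₁+1/n₂)) = √(0.520574·0.479426·0.00273669) = √(0.000683014) = 0.026135.
z = (0.536465 − 0.466102)/0.026135 = 0.070363/0.026135 = 2.692.
p-value = P(Z > 2.692) ≈ 0.0035; since p < α = 0.02, reject H₀.

z = 2.692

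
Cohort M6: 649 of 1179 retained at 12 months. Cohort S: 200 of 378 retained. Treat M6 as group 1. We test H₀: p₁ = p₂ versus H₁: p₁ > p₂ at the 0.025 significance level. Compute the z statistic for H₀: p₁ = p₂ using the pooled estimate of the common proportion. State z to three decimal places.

z = 0.726

p̂₁ = 649/1179 ≈ 0.55047, p̂₂ = 200/378 ≈ 0.52910.
Pooled p̂ = (649+200)/(1179+378) = 849/1557 = 0.54528.
SE = √(p̂(1−p̂)(1/n₁+1/n₂)) = √(0.54528·0.45472·0.00349368) = √(0.000866257) = 0.02943.
z = (0.55047 − 0.52910)/0.02943 = 0.02137/0.02943 = 0.726.
p-value = P(Z > 0.726) ≈ 0.2339. With α = 0.025, fail to reject H₀.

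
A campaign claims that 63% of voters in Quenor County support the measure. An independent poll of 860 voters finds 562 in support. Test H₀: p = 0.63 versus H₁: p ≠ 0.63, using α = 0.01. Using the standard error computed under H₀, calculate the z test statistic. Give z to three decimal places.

p̂ = 562/860 ≈ 0.65349.
Standard error under H₀: √(0.63×0.37/860) = 0.01646.
z = (0.65349 − 0.63)/0.01646 = 0.02349/0.01646 = 1.427.
Two-sided p-value ≈ 2·Φ(−1.427) = 0.1537. With α = 0.01, fail to reject H₀.

z = 1.427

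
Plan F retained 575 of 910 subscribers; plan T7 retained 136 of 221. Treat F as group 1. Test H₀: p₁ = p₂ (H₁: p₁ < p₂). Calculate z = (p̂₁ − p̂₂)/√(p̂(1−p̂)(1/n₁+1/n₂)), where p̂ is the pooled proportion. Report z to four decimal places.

z = 0.4549

p̂₁ = 575/910 ≈ 0.631868, p̂₂ = 136/221 ≈ 0.615385.
Pooled p̂ = (575+136)/(910+221) = 711/1131 = 0.628647.
SE = √(p̂(1−p̂)(1/n₁+1/n₂)) = √(0.628647·0.371353·0.00562379) = √(0.00131287) = 0.036234.
z = (0.631868 − 0.615385)/0.036234 = 0.016483/0.036234 = 0.4549.
p-value = P(Z < 0.455) ≈ 0.6754.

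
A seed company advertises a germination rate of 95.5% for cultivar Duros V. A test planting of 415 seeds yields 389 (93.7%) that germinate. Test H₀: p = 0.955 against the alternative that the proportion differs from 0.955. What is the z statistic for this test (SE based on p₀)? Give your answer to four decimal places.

z = -1.7345

p̂ = 389/415 ≈ 0.9373494.
Standard error under H₀: √(0.955×0.045/415) = 0.0101762.
z = (0.9373494 − 0.955)/0.0101762 = -0.0176506/0.0101762 = -1.7345.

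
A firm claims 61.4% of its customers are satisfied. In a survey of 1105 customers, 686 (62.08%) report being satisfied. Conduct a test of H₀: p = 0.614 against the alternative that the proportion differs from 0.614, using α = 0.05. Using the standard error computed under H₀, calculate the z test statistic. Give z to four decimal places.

z = 0.4653

p̂ = 686/1105 = 0.620814.
Under H₀, SE = √(0.614·0.386/1105) = √(0.000214483) = 0.014645.
z = (0.620814 − 0.614)/0.014645 = 0.006814/0.014645 = 0.4653.
Two-sided p-value ≈ 2·Φ(−0.465) = 0.6417. With α = 0.05, fail to reject H₀.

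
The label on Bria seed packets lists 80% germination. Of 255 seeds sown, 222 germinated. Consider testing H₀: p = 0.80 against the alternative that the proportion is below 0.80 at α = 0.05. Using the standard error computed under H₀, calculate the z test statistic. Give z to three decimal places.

z = 2.818

p̂ = 222/255 = 0.87059.
SE = √(p₀(1−p₀)/n) = √(0.16/255) = 0.02505.
z = (0.87059 − 0.8)/0.02505 = 0.07059/0.02505 = 2.818.
p-value = P(Z < 2.818) ≈ 0.9976; since p > α = 0.05, fail to reject H₀.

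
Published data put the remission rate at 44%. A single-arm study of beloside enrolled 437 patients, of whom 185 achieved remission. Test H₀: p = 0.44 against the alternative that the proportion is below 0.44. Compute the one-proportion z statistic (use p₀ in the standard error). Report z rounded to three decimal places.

z = -0.702

p̂ = 185/437 ≈ 0.423341.
Under H₀, SE = √(0.44·0.56/437) = √(0.000563844) = 0.023745.
z = (0.423341 − 0.44)/0.023745 = -0.016659/0.023745 = -0.702.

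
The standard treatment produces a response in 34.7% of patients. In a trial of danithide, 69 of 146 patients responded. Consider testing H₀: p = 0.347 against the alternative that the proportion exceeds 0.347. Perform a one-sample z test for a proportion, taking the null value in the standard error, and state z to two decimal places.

p̂ = 69/146 = 0.4726.
Under H₀, SE = √(0.347·0.653/146) = √(0.00155199) = 0.0394.
z = (0.4726 − 0.347)/0.0394 = 0.1256/0.0394 = 3.19.

z = 3.19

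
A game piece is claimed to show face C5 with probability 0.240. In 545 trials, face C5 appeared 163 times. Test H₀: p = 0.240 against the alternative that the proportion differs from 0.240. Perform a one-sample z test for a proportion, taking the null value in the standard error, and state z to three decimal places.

z = 3.230

p̂ = 163/545 ≈ 0.29908.
SE = √(p₀(1−p₀)/n) = √(0.1824/545) = 0.01829.
z = (0.29908 − 0.24)/0.01829 = 0.05908/0.01829 = 3.230.
p-value = 2·P(Z > 3.230) ≈ 0.0012.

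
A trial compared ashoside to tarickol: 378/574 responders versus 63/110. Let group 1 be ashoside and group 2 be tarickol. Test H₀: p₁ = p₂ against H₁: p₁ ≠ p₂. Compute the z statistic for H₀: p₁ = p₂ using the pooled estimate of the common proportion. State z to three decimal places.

p̂₁ = 378/574 ≈ 0.65854, p̂₂ = 63/110 ≈ 0.57273.
Pooled p̂ = (378+63)/(574+110) = 441/684 = 0.64474.
SE = √(p̂(1−p̂)(1/n₁+1/n₂)) = √(0.64474·0.35526·0.0108331) = √(0.00248133) = 0.04981.
z = (0.65854 − 0.57273)/0.04981 = 0.08581/0.04981 = 1.723.

z = 1.723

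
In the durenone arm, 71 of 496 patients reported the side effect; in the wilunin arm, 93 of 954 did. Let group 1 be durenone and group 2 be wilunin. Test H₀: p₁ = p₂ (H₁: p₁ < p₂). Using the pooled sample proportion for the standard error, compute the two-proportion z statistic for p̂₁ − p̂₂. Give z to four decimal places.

z = 2.6044

p̂₁ = 71/496 ≈ 0.143145, p̂₂ = 93/954 ≈ 0.097484.
Pooled p̂ = (71+93)/(496+954) = 164/1450 = 0.113103.
SE = √(p̂(1−p̂)(1/n₁+1/n₂)) = √(0.113103·0.886897·0.00306435) = √(0.000307388) = 0.017532.
z = (0.143145 − 0.097484)/0.017532 = 0.045661/0.017532 = 2.6044.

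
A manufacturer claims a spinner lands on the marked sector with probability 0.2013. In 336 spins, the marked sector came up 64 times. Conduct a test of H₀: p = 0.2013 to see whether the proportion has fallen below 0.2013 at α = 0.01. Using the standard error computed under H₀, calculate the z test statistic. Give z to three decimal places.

z = -0.495

p̂ = 64/336 = 0.19048.
SE = √(p₀(1−p₀)/n) = √(0.16078/336) = 0.02187.
z = (0.19048 − 0.2013)/0.02187 = -0.01082/0.02187 = -0.495.
p-value = P(Z < -0.495) ≈ 0.3104. With α = 0.01, fail to reject H₀.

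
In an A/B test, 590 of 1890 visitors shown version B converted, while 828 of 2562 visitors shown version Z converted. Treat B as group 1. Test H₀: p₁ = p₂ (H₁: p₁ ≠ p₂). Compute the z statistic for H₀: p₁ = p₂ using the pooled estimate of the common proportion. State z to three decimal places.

z = -0.780

p̂₁ = 590/1890 ≈ 0.31217, p̂₂ = 828/2562 ≈ 0.32319.
Pooled p̂ = (590+828)/(1890+2562) = 1418/4452 = 0.31851.
SE = √(p̂(1−p̂)(1/n₁+1/n₂)) = √(0.31851·0.68149·0.000919421) = √(0.00019957) = 0.01413.
z = (0.31217 − 0.32319)/0.01413 = -0.01102/0.01413 = -0.780.
Two-sided p-value ≈ 2·Φ(−0.780) = 0.4355.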